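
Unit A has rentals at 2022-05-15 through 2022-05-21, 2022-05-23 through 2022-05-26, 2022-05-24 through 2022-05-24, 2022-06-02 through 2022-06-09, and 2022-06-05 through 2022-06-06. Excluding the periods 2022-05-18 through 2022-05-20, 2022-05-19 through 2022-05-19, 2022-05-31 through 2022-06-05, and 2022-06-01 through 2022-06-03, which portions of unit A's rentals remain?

2022-05-15 through 2022-05-17, 2022-05-21 through 2022-05-21, 2022-05-23 through 2022-05-26, 2022-06-06 through 2022-06-09

First set merges to 2022-05-15 through 2022-05-21, 2022-05-23 through 2022-05-26, 2022-06-02 through 2022-06-09.
Second set merges to 2022-05-18 through 2022-05-20, 2022-05-31 through 2022-06-05.
2022-05-15 through 2022-05-21 minus B → 2022-05-15 through 2022-05-17, 2022-05-21 through 2022-05-21.
2022-05-23 through 2022-05-26: no B overlap → unchanged.
2022-06-02 through 2022-06-09 minus B → 2022-06-06 through 2022-06-09.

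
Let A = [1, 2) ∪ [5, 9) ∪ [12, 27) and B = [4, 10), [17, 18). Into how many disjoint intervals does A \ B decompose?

3

A \ B = [1, 2), [12, 17), [18, 27).
That is 3 disjoint pieces.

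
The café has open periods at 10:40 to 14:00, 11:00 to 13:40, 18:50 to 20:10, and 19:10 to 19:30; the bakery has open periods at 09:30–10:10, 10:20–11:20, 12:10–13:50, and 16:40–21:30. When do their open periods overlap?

10:40-11:20, 12:10-13:50, 18:50-20:10

A, merged: 10:40-14:00, 18:50-20:10.
10:40-14:00 overlaps B on 10:40-11:20, 12:10-13:50.
18:50-20:10 overlaps B on 18:50-20:10.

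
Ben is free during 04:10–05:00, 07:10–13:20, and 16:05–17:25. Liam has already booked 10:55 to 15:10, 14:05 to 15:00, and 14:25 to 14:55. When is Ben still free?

B, merged: 10:55-15:10.
04:10-05:00: no B overlap → unchanged.
07:10-13:20 minus B → 07:10-10:55.
16:05-17:25: no B overlap → unchanged.

04:10-05:00, 07:10-10:55, 16:05-17:25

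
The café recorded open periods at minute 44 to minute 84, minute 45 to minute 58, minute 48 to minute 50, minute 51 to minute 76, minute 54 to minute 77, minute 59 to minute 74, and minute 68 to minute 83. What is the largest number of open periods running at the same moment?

Walk the sorted start/end points keeping a running depth.
The depth first hits 5 at minute 68.

5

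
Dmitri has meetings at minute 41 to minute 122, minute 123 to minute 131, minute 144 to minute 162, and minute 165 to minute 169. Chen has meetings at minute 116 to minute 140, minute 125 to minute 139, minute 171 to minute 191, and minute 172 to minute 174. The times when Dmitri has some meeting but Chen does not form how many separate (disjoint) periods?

3

Second set merges to minute 116 to minute 140, minute 171 to minute 191.
A \ B = minute 41 to minute 116, minute 144 to minute 162, minute 165 to minute 169.
That is 3 disjoint pieces.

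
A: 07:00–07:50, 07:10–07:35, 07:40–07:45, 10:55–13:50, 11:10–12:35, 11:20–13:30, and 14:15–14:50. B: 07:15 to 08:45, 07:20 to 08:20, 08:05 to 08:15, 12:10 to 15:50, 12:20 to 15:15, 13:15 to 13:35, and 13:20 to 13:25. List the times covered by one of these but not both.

07:00–07:15, 07:50–08:45, 10:55–12:10, 13:50–14:15, 14:50–15:50

First set merges to 07:00–07:50, 10:55–13:50, 14:15–14:50.
Second set merges to 07:15–08:45, 12:10–15:50.
A but not B: 07:00–07:15, 10:55–12:10.
B but not A: 07:50–08:45, 13:50–14:15, 14:50–15:50.
Combining gives A △ B.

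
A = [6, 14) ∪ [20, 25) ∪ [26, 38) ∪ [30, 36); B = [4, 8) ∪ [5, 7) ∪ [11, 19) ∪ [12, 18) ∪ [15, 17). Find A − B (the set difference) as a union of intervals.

First set merges to [6, 14), [20, 25), [26, 38).
Second set merges to [4, 8), [11, 19).
[6, 14) minus B → [8, 11).
[20, 25): no B overlap → unchanged.
[26, 38): no B overlap → unchanged.

[8, 11) ∪ [20, 25) ∪ [26, 38)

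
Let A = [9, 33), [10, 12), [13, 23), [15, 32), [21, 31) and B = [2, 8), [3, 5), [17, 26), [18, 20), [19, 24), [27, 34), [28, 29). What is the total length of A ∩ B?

A, merged: [9, 33).
B, merged: [2, 8), [17, 26), [27, 34).
A ∩ B = [17, 26), [27, 33).
Total: 9 + 6 = 15.

15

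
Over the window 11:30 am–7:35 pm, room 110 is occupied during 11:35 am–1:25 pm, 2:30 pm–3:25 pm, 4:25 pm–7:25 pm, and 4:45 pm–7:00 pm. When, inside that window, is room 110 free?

The merged coverage is 11:35 am–1:25 pm, 2:30 pm–3:25 pm, 4:25 pm–7:25 pm.
Complement within 11:30 am–7:35 pm: 11:30 am–11:35 am, 1:25 pm–2:30 pm, 3:25 pm–4:25 pm, 7:25 pm–7:35 pm.

11:30 am–11:35 am, 1:25 pm–2:30 pm, 3:25 pm–4:25 pm, 7:25 pm–7:35 pm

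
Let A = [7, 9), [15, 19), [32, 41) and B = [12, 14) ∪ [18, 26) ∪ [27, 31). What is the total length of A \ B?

14

A \ B = [7, 9), [15, 18), [32, 41).
Total: 2 + 3 + 9 = 14.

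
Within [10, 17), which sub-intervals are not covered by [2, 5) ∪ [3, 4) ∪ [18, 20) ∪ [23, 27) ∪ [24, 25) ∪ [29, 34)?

[10, 17)

Covered (merged): [2, 5), [18, 20), [23, 27), [29, 34).
Complement within [10, 17): [10, 17).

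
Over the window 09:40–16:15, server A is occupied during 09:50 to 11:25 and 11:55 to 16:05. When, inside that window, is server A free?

09:40–09:50, 11:25–11:55, 16:05–16:15

The merged coverage is 09:50–11:25, 11:55–16:05.
Uncovered inside 09:40–16:15: 09:40–09:50, 11:25–11:55, 16:05–16:15.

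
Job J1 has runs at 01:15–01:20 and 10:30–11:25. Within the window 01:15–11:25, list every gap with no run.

After merging, the occupied span is 01:15-01:20, 10:30-11:25.
Gaps within 01:15-11:25: 01:20-10:30.

01:20-10:30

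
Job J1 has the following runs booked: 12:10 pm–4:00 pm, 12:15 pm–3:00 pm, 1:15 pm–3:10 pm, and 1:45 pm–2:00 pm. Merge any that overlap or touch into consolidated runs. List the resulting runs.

12:15 pm–3:00 pm overlaps/touches 12:10 pm–4:00 pm → extend to 12:10 pm–4:00 pm.
1:15 pm–3:10 pm overlaps/touches 12:10 pm–4:00 pm → extend to 12:10 pm–4:00 pm.
1:45 pm–2:00 pm overlaps/touches 12:10 pm–4:00 pm → extend to 12:10 pm–4:00 pm.

12:10 pm–4:00 pm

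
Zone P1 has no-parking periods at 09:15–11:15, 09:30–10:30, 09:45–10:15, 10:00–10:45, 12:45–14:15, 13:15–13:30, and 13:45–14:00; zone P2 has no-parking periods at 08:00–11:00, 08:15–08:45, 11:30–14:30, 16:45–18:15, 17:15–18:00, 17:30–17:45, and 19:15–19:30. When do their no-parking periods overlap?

09:15–11:00, 12:45–14:15

A, merged: 09:15–11:15, 12:45–14:15.
B, merged: 08:00–11:00, 11:30–14:30, 16:45–18:15, 19:15–19:30.
09:15–11:15 overlaps B on 09:15–11:00.
12:45–14:15 overlaps B on 12:45–14:15.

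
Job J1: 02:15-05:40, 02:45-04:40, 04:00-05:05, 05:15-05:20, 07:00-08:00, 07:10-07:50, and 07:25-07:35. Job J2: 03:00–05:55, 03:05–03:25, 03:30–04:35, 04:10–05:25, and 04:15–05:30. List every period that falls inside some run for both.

Merge the first list: 02:15–05:40, 07:00–08:00.
Merge the second list: 03:00–05:55.
02:15–05:40 meets the second set on 03:00–05:40.
07:00–08:00: no overlap with the second set.

03:00–05:40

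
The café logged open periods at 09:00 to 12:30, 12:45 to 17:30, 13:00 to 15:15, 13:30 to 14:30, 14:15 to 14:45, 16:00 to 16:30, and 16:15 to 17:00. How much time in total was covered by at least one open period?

Merged: 09:00–12:30, 12:45–17:30.
Lengths: 3 h 30 min + 4 h 45 min = 8 h 15 min.

8 h 15 min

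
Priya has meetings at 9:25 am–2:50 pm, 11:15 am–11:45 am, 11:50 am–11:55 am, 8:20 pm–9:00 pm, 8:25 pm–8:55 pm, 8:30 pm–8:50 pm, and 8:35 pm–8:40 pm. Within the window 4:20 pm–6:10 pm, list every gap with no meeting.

The merged coverage is 9:25 am–2:50 pm, 8:20 pm–9:00 pm.
Uncovered inside 4:20 pm–6:10 pm: 4:20 pm–6:10 pm.

4:20 pm–6:10 pm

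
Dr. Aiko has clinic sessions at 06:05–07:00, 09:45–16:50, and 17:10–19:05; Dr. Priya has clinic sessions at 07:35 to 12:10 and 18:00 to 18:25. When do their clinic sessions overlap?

06:05–07:00 meets no B interval.
09:45–16:50 ∩ B → 09:45–12:10.
17:10–19:05 ∩ B → 18:00–18:25.

09:45–12:10, 18:00–18:25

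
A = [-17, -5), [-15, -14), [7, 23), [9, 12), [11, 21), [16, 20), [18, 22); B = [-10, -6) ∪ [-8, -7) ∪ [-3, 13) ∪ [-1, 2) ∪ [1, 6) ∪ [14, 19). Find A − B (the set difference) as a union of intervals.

First set merges to [-17, -5), [7, 23).
Second set merges to [-10, -6), [-3, 13), [14, 19).
[-17, -5) with B removed leaves [-17, -10), [-6, -5).
[7, 23) with B removed leaves [13, 14), [19, 23).

[-17, -10) ∪ [-6, -5) ∪ [13, 14) ∪ [19, 23)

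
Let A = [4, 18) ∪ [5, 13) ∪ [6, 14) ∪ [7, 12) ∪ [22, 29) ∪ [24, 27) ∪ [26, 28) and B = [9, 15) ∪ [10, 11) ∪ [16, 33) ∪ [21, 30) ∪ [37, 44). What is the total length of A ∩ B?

First set merges to [4, 18), [22, 29).
Second set merges to [9, 15), [16, 33), [37, 44).
A ∩ B = [9, 15), [16, 18), [22, 29).
Total: 6 + 2 + 7 = 15.

15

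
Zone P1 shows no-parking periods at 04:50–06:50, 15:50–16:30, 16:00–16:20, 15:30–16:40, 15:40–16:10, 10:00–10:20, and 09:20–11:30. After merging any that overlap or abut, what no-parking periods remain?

04:50–06:50, 09:20–11:30, 15:30–16:40

Sort by start: 04:50–06:50, 09:20–11:30, 10:00–10:20, 15:30–16:40, 15:40–16:10, 15:50–16:30, 16:00–16:20.
09:20–11:30 is disjoint → start new block.
10:00–10:20 overlaps/touches 09:20–11:30 → extend to 09:20–11:30.
15:30–16:40 is disjoint → start new block.
15:40–16:10 overlaps/touches 15:30–16:40 → extend to 15:30–16:40.
15:50–16:30 overlaps/touches 15:30–16:40 → extend to 15:30–16:40.
16:00–16:20 overlaps/touches 15:30–16:40 → extend to 15:30–16:40.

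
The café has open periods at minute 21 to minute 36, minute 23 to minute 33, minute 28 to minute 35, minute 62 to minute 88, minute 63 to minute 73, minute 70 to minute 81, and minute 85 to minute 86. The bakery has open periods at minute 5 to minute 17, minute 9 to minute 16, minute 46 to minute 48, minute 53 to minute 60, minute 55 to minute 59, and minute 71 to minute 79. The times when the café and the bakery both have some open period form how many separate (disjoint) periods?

1

First set merges to minute 21 to minute 36, minute 62 to minute 88.
Second set merges to minute 5 to minute 17, minute 46 to minute 48, minute 53 to minute 60, minute 71 to minute 79.
A ∩ B = minute 71 to minute 79.
That is 1 disjoint piece.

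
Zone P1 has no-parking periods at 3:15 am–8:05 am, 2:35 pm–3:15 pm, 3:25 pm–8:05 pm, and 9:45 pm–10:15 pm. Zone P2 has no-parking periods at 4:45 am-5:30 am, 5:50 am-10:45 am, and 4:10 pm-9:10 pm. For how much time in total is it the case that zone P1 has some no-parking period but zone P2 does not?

3 h 45 min

A \ B = 3:15 am–4:45 am, 5:30 am–5:50 am, 2:35 pm–3:15 pm, 3:25 pm–4:10 pm, 9:45 pm–10:15 pm.
Total: 1 h 30 min + 20 min + 40 min + 45 min + 30 min = 3 h 45 min.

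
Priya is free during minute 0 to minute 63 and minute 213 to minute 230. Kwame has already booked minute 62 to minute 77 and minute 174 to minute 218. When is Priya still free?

minute 0 to minute 62, minute 218 to minute 230

minute 0 to minute 63 with B removed leaves minute 0 to minute 62.
minute 213 to minute 230 with B removed leaves minute 218 to minute 230.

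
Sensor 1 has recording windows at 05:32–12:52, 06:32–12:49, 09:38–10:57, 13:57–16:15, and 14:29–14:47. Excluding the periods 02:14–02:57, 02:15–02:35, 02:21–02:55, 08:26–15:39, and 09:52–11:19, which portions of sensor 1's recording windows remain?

First set merges to 05:32–12:52, 13:57–16:15.
Second set merges to 02:14–02:57, 08:26–15:39.
05:32–12:52 with B removed leaves 05:32–08:26.
13:57–16:15 with B removed leaves 15:39–16:15.

05:32–08:26, 15:39–16:15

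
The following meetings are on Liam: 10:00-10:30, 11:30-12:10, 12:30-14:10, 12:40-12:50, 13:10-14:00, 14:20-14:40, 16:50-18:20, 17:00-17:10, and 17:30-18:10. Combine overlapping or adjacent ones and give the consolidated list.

11:30–12:10 is disjoint → start new block.
12:30–14:10 is disjoint → start new block.
12:40–12:50 overlaps/touches 12:30–14:10 → extend to 12:30–14:10.
13:10–14:00 overlaps/touches 12:30–14:10 → extend to 12:30–14:10.
14:20–14:40 is disjoint → start new block.
16:50–18:20 is disjoint → start new block.
17:00–17:10 overlaps/touches 16:50–18:20 → extend to 16:50–18:20.
17:30–18:10 overlaps/touches 16:50–18:20 → extend to 16:50–18:20.

10:00–10:30, 11:30–12:10, 12:30–14:10, 14:20–14:40, 16:50–18:20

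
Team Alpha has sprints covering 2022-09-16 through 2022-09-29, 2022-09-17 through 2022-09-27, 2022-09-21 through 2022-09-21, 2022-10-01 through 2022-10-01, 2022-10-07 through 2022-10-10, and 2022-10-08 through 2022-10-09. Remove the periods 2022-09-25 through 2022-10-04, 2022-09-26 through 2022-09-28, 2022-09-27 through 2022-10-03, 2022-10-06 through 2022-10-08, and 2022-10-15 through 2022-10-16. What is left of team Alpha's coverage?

First set merges to 2022-09-16 through 2022-09-29, 2022-10-01 through 2022-10-01, 2022-10-07 through 2022-10-10.
Second set merges to 2022-09-25 through 2022-10-04, 2022-10-06 through 2022-10-08, 2022-10-15 through 2022-10-16.
2022-09-16 through 2022-09-29 with B removed leaves 2022-09-16 through 2022-09-24.
2022-10-01 through 2022-10-01 lies entirely inside B → drops out.
2022-10-07 through 2022-10-10 with B removed leaves 2022-10-09 through 2022-10-10.

2022-09-16 through 2022-09-24, 2022-10-09 through 2022-10-10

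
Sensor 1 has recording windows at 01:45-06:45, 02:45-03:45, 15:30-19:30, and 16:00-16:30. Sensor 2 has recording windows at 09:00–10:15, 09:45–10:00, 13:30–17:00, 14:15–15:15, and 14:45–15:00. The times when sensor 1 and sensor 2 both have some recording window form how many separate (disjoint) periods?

First set merges to 01:45–06:45, 15:30–19:30.
Second set merges to 09:00–10:15, 13:30–17:00.
A ∩ B = 15:30–17:00.
That is 1 disjoint piece.

1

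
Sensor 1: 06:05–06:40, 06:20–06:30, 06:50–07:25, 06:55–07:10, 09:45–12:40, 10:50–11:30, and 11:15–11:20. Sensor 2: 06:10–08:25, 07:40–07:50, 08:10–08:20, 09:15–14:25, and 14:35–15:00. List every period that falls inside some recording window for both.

06:10–06:40, 06:50–07:25, 09:45–12:40

Merge the first list: 06:05–06:40, 06:50–07:25, 09:45–12:40.
Merge the second list: 06:10–08:25, 09:15–14:25, 14:35–15:00.
06:05–06:40 meets the second set on 06:10–06:40.
06:50–07:25 meets the second set on 06:50–07:25.
09:45–12:40 meets the second set on 09:45–12:40.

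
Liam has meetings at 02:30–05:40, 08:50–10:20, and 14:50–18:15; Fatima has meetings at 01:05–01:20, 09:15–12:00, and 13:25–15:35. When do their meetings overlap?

09:15–10:20, 14:50–15:35

02:30–05:40: no overlap with the second set.
08:50–10:20 meets the second set on 09:15–10:20.
14:50–18:15 meets the second set on 14:50–15:35.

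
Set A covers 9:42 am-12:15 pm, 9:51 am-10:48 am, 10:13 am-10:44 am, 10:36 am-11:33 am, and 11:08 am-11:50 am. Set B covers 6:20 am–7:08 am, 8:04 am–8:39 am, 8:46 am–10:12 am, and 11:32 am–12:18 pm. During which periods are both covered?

A, merged: 9:42 am–12:15 pm.
9:42 am–12:15 pm meets the second set on 9:42 am–10:12 am, 11:32 am–12:15 pm.

9:42 am–10:12 am, 11:32 am–12:15 pm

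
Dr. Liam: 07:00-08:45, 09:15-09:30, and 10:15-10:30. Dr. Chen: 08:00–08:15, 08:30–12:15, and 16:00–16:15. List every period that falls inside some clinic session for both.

08:00-08:15, 08:30-08:45, 09:15-09:30, 10:15-10:30

07:00-08:45 ∩ B → 08:00-08:15, 08:30-08:45.
09:15-09:30 ∩ B → 09:15-09:30.
10:15-10:30 ∩ B → 10:15-10:30.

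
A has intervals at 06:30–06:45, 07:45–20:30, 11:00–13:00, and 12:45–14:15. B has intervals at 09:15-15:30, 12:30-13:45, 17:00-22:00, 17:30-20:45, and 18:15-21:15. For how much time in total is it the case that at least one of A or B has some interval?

Merge the first list: 06:30–06:45, 07:45–20:30.
Merge the second list: 09:15–15:30, 17:00–22:00.
A ∪ B = 06:30–06:45, 07:45–22:00.
Total: 15 min + 14 h 15 min = 14 h 30 min.

14 h 30 min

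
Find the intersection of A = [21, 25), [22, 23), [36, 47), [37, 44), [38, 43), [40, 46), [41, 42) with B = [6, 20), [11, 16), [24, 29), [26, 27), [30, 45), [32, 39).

[24, 25) ∪ [36, 45)

A, merged: [21, 25), [36, 47).
B, merged: [6, 20), [24, 29), [30, 45).
[21, 25) overlaps B on [24, 25).
[36, 47) overlaps B on [36, 45).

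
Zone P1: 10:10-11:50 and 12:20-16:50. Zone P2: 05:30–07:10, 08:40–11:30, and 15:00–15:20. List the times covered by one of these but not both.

05:30–07:10, 08:40–10:10, 11:30–11:50, 12:20–15:00, 15:20–16:50

A but not B: 11:30–11:50, 12:20–15:00, 15:20–16:50.
B but not A: 05:30–07:10, 08:40–10:10.
Combining gives A △ B.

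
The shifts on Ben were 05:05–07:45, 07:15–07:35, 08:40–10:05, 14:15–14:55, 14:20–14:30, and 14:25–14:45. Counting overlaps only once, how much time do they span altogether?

Merged: 05:05–07:45, 08:40–10:05, 14:15–14:55.
Lengths: 2 h 40 min + 1 h 25 min + 40 min = 4 h 45 min.

4 h 45 min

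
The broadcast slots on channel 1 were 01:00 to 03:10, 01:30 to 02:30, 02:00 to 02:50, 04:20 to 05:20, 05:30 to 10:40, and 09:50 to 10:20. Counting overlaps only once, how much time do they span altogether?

Merged: 01:00–03:10, 04:20–05:20, 05:30–10:40.
Lengths: 2 h 10 min + 1 h + 5 h 10 min = 8 h 20 min.

8 h 20 min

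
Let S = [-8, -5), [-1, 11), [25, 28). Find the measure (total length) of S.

Merged: [-8, -5), [-1, 11), [25, 28).
Lengths: 3 + 12 + 3 = 18.

18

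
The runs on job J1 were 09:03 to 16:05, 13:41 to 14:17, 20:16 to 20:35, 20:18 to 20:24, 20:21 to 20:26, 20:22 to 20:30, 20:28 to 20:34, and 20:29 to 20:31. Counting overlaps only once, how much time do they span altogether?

7 h 21 min

Merged: 09:03–16:05, 20:16–20:35.
Lengths: 7 h 2 min + 19 min = 7 h 21 min.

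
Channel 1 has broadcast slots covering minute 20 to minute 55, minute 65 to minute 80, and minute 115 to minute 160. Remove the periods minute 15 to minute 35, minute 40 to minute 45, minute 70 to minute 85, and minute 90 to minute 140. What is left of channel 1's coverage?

minute 35 to minute 40, minute 45 to minute 55, minute 65 to minute 70, minute 140 to minute 160

minute 20 to minute 55 minus B → minute 35 to minute 40, minute 45 to minute 55.
minute 65 to minute 80 minus B → minute 65 to minute 70.
minute 115 to minute 160 minus B → minute 140 to minute 160.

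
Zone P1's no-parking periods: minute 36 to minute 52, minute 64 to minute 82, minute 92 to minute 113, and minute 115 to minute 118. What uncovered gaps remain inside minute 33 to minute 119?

minute 33 to minute 36, minute 52 to minute 64, minute 82 to minute 92, minute 113 to minute 115, minute 118 to minute 119

The merged coverage is minute 36 to minute 52, minute 64 to minute 82, minute 92 to minute 113, minute 115 to minute 118.
Complement within minute 33 to minute 119: minute 33 to minute 36, minute 52 to minute 64, minute 82 to minute 92, minute 113 to minute 115, minute 118 to minute 119.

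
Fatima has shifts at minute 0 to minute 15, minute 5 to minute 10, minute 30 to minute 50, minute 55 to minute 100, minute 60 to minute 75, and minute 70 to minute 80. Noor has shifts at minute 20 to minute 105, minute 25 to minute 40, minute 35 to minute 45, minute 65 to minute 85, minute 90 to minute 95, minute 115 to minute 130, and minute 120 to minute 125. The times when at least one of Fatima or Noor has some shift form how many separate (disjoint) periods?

First set merges to minute 0 to minute 15, minute 30 to minute 50, minute 55 to minute 100.
Second set merges to minute 20 to minute 105, minute 115 to minute 130.
A ∪ B = minute 0 to minute 15, minute 20 to minute 105, minute 115 to minute 130.
That is 3 disjoint pieces.

3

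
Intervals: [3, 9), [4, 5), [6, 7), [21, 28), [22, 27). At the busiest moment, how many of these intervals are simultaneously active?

Sweep endpoints in order; track running count of active intervals.
Peak of 2 reached at 4.

2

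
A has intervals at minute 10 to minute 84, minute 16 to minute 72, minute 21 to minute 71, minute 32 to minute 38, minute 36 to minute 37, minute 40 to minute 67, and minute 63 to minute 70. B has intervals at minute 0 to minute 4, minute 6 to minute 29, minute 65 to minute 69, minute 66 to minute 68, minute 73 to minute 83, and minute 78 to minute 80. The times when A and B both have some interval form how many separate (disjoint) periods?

Merge the first list: minute 10 to minute 84.
Merge the second list: minute 0 to minute 4, minute 6 to minute 29, minute 65 to minute 69, minute 73 to minute 83.
A ∩ B = minute 10 to minute 29, minute 65 to minute 69, minute 73 to minute 83.
That is 3 disjoint pieces.

3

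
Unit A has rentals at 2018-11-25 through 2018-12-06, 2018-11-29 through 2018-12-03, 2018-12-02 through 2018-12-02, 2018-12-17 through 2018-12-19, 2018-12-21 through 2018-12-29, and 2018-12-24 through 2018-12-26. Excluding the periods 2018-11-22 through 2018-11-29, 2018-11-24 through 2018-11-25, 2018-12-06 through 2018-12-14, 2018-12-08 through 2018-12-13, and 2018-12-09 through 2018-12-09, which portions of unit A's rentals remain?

Merge the first list: 2018-11-25 through 2018-12-06, 2018-12-17 through 2018-12-19, 2018-12-21 through 2018-12-29.
Merge the second list: 2018-11-22 through 2018-11-29, 2018-12-06 through 2018-12-14.
2018-11-25 through 2018-12-06 with B removed leaves 2018-11-30 through 2018-12-05.
2018-12-17 through 2018-12-19 is untouched.
2018-12-21 through 2018-12-29 is untouched.

2018-11-30 through 2018-12-05, 2018-12-17 through 2018-12-19, 2018-12-21 through 2018-12-29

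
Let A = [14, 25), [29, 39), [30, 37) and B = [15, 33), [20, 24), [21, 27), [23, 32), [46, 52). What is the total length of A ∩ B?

14

First set merges to [14, 25), [29, 39).
Second set merges to [15, 33), [46, 52).
A ∩ B = [15, 25), [29, 33).
Total: 10 + 4 = 14.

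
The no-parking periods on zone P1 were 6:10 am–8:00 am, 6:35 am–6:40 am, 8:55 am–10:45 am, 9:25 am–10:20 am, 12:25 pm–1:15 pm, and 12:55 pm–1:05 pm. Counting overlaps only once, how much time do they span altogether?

4 h 30 min

Merged: 6:10 am–8:00 am, 8:55 am–10:45 am, 12:25 pm–1:15 pm.
Lengths: 1 h 50 min + 1 h 50 min + 50 min = 4 h 30 min.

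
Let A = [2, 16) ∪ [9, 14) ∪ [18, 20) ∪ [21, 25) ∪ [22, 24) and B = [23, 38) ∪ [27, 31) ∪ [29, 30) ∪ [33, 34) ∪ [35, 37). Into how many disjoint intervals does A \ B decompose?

3

Merge the first list: [2, 16), [18, 20), [21, 25).
Merge the second list: [23, 38).
A \ B = [2, 16), [18, 20), [21, 23).
That is 3 disjoint pieces.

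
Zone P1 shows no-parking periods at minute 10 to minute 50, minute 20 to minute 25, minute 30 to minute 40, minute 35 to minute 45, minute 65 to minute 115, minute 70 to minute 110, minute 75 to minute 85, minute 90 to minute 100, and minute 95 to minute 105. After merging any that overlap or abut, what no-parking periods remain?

minute 10 to minute 50, minute 65 to minute 115

minute 20 to minute 25 overlaps/touches minute 10 to minute 50 → extend to minute 10 to minute 50.
minute 30 to minute 40 overlaps/touches minute 10 to minute 50 → extend to minute 10 to minute 50.
minute 35 to minute 45 overlaps/touches minute 10 to minute 50 → extend to minute 10 to minute 50.
minute 65 to minute 115 is disjoint → start new block.
minute 70 to minute 110 overlaps/touches minute 65 to minute 115 → extend to minute 65 to minute 115.
minute 75 to minute 85 overlaps/touches minute 65 to minute 115 → extend to minute 65 to minute 115.
minute 90 to minute 100 overlaps/touches minute 65 to minute 115 → extend to minute 65 to minute 115.
minute 95 to minute 105 overlaps/touches minute 65 to minute 115 → extend to minute 65 to minute 115.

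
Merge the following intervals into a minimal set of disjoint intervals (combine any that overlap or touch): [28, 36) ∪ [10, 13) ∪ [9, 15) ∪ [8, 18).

[8, 18) ∪ [28, 36)

Sort by start: [8, 18), [9, 15), [10, 13), [28, 36).
[9, 15) overlaps/touches [8, 18) → extend to [8, 18).
[10, 13) overlaps/touches [8, 18) → extend to [8, 18).
[28, 36) is disjoint → start new block.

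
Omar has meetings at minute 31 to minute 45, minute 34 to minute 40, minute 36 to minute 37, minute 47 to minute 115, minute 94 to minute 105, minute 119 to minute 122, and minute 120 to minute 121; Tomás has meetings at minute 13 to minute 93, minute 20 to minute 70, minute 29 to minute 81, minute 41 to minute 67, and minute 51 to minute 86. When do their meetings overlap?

First set merges to minute 31 to minute 45, minute 47 to minute 115, minute 119 to minute 122.
Second set merges to minute 13 to minute 93.
minute 31 to minute 45 meets the second set on minute 31 to minute 45.
minute 47 to minute 115 meets the second set on minute 47 to minute 93.
minute 119 to minute 122: no overlap with the second set.

minute 31 to minute 45, minute 47 to minute 93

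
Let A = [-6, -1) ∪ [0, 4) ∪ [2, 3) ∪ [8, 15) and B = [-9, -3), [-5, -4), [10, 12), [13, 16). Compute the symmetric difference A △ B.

Merge the first list: [-6, -1), [0, 4), [8, 15).
Merge the second list: [-9, -3), [10, 12), [13, 16).
A but not B: [-3, -1), [0, 4), [8, 10), [12, 13).
B but not A: [-9, -6), [15, 16).
Combining gives A △ B.

[-9, -6) ∪ [-3, -1) ∪ [0, 4) ∪ [8, 10) ∪ [12, 13) ∪ [15, 16)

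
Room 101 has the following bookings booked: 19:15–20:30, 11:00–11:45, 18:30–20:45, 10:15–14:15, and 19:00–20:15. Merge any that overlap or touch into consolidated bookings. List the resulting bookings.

10:15–14:15, 18:30–20:45

Sort by start: 10:15–14:15, 11:00–11:45, 18:30–20:45, 19:00–20:15, 19:15–20:30.
11:00–11:45 overlaps/touches 10:15–14:15 → extend to 10:15–14:15.
18:30–20:45 is disjoint → start new block.
19:00–20:15 overlaps/touches 18:30–20:45 → extend to 18:30–20:45.
19:15–20:30 overlaps/touches 18:30–20:45 → extend to 18:30–20:45.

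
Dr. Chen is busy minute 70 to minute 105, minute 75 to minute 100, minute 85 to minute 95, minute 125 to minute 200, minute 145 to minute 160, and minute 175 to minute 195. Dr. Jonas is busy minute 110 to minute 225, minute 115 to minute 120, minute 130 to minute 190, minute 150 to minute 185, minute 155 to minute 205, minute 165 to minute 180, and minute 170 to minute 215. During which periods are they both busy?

Merge the first list: minute 70 to minute 105, minute 125 to minute 200.
Merge the second list: minute 110 to minute 225.
minute 70 to minute 105: no overlap with the second set.
minute 125 to minute 200 meets the second set on minute 125 to minute 200.

minute 125 to minute 200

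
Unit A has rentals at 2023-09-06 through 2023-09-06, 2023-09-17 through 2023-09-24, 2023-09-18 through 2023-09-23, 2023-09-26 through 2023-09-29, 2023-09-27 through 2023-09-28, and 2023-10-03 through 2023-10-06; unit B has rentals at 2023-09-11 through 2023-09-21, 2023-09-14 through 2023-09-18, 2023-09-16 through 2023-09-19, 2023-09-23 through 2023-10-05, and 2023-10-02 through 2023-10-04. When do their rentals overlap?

2023-09-17 through 2023-09-21, 2023-09-23 through 2023-09-24, 2023-09-26 through 2023-09-29, 2023-10-03 through 2023-10-05

A, merged: 2023-09-06 through 2023-09-06, 2023-09-17 through 2023-09-24, 2023-09-26 through 2023-09-29, 2023-10-03 through 2023-10-06.
B, merged: 2023-09-11 through 2023-09-21, 2023-09-23 through 2023-10-05.
2023-09-06 through 2023-09-06 meets no B interval.
2023-09-17 through 2023-09-24 ∩ B → 2023-09-17 through 2023-09-21, 2023-09-23 through 2023-09-24.
2023-09-26 through 2023-09-29 ∩ B → 2023-09-26 through 2023-09-29.
2023-10-03 through 2023-10-06 ∩ B → 2023-10-03 through 2023-10-05.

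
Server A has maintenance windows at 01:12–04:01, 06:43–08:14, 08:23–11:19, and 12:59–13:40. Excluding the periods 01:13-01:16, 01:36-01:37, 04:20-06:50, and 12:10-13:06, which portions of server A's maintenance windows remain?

01:12–04:01 \ B = 01:12–01:13, 01:16–01:36, 01:37–04:01.
06:43–08:14 \ B = 06:50–08:14.
08:23–11:19: nothing removed.
12:59–13:40 \ B = 13:06–13:40.

01:12–01:13, 01:16–01:36, 01:37–04:01, 06:50–08:14, 08:23–11:19, 13:06–13:40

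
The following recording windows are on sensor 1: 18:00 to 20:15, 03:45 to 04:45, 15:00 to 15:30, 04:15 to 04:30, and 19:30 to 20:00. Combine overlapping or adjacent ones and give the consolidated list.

Sort by start: 03:45-04:45, 04:15-04:30, 15:00-15:30, 18:00-20:15, 19:30-20:00.
04:15-04:30 overlaps/touches 03:45-04:45 → extend to 03:45-04:45.
15:00-15:30 is disjoint → start new block.
18:00-20:15 is disjoint → start new block.
19:30-20:00 overlaps/touches 18:00-20:15 → extend to 18:00-20:15.

03:45-04:45, 15:00-15:30, 18:00-20:15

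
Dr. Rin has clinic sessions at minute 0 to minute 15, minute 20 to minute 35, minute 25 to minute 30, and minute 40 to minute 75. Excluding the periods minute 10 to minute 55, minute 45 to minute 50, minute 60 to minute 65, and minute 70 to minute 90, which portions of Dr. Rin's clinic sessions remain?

minute 0 to minute 10, minute 55 to minute 60, minute 65 to minute 70

A, merged: minute 0 to minute 15, minute 20 to minute 35, minute 40 to minute 75.
B, merged: minute 10 to minute 55, minute 60 to minute 65, minute 70 to minute 90.
minute 0 to minute 15 \ B = minute 0 to minute 10.
minute 20 to minute 35: entirely removed.
minute 40 to minute 75 \ B = minute 55 to minute 60, minute 65 to minute 70.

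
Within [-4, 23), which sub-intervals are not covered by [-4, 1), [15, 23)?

After merging, the occupied span is [-4, 1), [15, 23).
Complement within [-4, 23): [1, 15).

[1, 15)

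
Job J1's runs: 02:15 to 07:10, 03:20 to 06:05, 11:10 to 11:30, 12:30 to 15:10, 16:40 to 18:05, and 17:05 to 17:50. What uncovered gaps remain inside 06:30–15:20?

07:10–11:10, 11:30–12:30, 15:10–15:20

After merging, the occupied span is 02:15–07:10, 11:10–11:30, 12:30–15:10, 16:40–18:05.
Complement within 06:30–15:20: 07:10–11:10, 11:30–12:30, 15:10–15:20.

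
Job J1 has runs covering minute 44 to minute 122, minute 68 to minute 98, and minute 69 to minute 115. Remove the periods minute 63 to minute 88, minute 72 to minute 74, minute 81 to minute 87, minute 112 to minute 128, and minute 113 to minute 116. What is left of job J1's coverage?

First set merges to minute 44 to minute 122.
Second set merges to minute 63 to minute 88, minute 112 to minute 128.
minute 44 to minute 122 \ B = minute 44 to minute 63, minute 88 to minute 112.

minute 44 to minute 63, minute 88 to minute 112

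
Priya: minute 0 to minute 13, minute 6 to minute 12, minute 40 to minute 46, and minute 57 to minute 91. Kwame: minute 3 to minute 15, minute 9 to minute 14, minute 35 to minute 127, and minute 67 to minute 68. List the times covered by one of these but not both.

First set merges to minute 0 to minute 13, minute 40 to minute 46, minute 57 to minute 91.
Second set merges to minute 3 to minute 15, minute 35 to minute 127.
A \ B = minute 0 to minute 3.
B \ A = minute 13 to minute 15, minute 35 to minute 40, minute 46 to minute 57, minute 91 to minute 127.
Union of the two gives the symmetric difference.

minute 0 to minute 3, minute 13 to minute 15, minute 35 to minute 40, minute 46 to minute 57, minute 91 to minute 127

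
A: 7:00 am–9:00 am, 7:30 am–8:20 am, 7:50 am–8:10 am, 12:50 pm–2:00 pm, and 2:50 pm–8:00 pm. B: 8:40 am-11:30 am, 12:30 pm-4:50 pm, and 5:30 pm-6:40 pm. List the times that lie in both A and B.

A, merged: 7:00 am–9:00 am, 12:50 pm–2:00 pm, 2:50 pm–8:00 pm.
7:00 am–9:00 am meets the second set on 8:40 am–9:00 am.
12:50 pm–2:00 pm meets the second set on 12:50 pm–2:00 pm.
2:50 pm–8:00 pm meets the second set on 2:50 pm–4:50 pm, 5:30 pm–6:40 pm.

8:40 am–9:00 am, 12:50 pm–2:00 pm, 2:50 pm–4:50 pm, 5:30 pm–6:40 pm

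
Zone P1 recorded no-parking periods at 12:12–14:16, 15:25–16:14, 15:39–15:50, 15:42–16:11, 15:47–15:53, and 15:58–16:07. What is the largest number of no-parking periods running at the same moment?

4

Sweep endpoints in order; track running count of active intervals.
Peak of 4 reached at 15:47.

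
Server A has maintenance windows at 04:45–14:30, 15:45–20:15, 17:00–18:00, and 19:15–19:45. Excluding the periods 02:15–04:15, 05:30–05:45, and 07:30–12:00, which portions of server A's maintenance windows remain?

04:45–05:30, 05:45–07:30, 12:00–14:30, 15:45–20:15

Merge the first list: 04:45–14:30, 15:45–20:15.
04:45–14:30 \ B = 04:45–05:30, 05:45–07:30, 12:00–14:30.
15:45–20:15: nothing removed.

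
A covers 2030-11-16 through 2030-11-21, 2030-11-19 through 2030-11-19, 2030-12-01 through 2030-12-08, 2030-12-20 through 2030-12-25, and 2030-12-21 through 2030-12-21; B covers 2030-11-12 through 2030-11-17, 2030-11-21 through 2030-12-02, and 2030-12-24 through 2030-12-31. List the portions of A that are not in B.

2030-11-18 through 2030-11-20, 2030-12-03 through 2030-12-08, 2030-12-20 through 2030-12-23

Merge the first list: 2030-11-16 through 2030-11-21, 2030-12-01 through 2030-12-08, 2030-12-20 through 2030-12-25.
2030-11-16 through 2030-11-21 \ B = 2030-11-18 through 2030-11-20.
2030-12-01 through 2030-12-08 \ B = 2030-12-03 through 2030-12-08.
2030-12-20 through 2030-12-25 \ B = 2030-12-20 through 2030-12-23.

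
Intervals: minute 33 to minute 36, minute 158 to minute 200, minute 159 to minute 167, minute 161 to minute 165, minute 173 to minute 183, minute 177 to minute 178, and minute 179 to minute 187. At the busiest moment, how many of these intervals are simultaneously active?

Sweep endpoints in order; track running count of active intervals.
Peak of 3 reached at minute 161.

3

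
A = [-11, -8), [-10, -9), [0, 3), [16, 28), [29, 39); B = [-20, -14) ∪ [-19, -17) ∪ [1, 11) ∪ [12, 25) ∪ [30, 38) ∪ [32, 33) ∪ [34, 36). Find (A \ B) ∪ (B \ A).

A, merged: [-11, -8), [0, 3), [16, 28), [29, 39).
B, merged: [-20, -14), [1, 11), [12, 25), [30, 38).
A but not B: [-11, -8), [0, 1), [25, 28), [29, 30), [38, 39).
B but not A: [-20, -14), [3, 11), [12, 16).
Combining gives A △ B.

[-20, -14) ∪ [-11, -8) ∪ [0, 1) ∪ [3, 11) ∪ [12, 16) ∪ [25, 28) ∪ [29, 30) ∪ [38, 39)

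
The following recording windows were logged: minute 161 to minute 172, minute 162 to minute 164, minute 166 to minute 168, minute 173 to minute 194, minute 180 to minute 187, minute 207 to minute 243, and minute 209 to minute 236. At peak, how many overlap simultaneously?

2

Sweep endpoints in order; track running count of active intervals.
Peak of 2 reached at minute 162.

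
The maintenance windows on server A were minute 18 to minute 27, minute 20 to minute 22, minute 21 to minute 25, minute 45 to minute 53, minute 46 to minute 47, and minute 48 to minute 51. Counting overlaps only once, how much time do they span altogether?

Merged: minute 18 to minute 27, minute 45 to minute 53.
Lengths: 9 minutes + 8 minutes = 17 minutes.

17 minutes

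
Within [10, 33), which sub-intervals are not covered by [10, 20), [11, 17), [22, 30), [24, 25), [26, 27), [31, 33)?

Covered (merged): [10, 20), [22, 30), [31, 33).
Uncovered inside [10, 33): [20, 22), [30, 31).

[20, 22) ∪ [30, 31)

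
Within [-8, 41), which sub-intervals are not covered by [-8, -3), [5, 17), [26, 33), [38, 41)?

The merged coverage is [-8, -3), [5, 17), [26, 33), [38, 41).
Complement within [-8, 41): [-3, 5), [17, 26), [33, 38).

[-3, 5) ∪ [17, 26) ∪ [33, 38)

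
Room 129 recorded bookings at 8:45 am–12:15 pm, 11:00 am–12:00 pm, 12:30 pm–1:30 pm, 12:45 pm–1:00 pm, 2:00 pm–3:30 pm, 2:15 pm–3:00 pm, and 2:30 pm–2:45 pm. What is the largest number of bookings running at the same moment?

3

At 2:30 pm, 3 of the intervals are simultaneously active.
No point has more.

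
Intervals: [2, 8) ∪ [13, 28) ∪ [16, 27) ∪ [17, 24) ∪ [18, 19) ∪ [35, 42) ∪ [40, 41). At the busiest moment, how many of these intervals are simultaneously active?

4

At 18, 4 of the intervals are simultaneously active.
No point has more.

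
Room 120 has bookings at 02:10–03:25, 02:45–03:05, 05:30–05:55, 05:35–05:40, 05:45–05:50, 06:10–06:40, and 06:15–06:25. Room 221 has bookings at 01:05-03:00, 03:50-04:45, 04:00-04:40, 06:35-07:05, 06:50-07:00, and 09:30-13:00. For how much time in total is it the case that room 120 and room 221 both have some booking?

55 min

First set merges to 02:10–03:25, 05:30–05:55, 06:10–06:40.
Second set merges to 01:05–03:00, 03:50–04:45, 06:35–07:05, 09:30–13:00.
A ∩ B = 02:10–03:00, 06:35–06:40.
Total: 50 min + 5 min = 55 min.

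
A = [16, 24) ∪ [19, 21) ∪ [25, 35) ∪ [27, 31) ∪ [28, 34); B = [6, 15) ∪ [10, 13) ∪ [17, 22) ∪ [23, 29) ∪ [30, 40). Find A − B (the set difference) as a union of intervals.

First set merges to [16, 24), [25, 35).
Second set merges to [6, 15), [17, 22), [23, 29), [30, 40).
[16, 24) minus B → [16, 17), [22, 23).
[25, 35) minus B → [29, 30).

[16, 17) ∪ [22, 23) ∪ [29, 30)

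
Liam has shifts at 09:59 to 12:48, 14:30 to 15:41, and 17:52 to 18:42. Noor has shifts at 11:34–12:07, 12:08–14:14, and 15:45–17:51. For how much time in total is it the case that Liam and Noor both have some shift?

1 h 13 min

A ∩ B = 11:34-12:07, 12:08-12:48.
Total: 33 min + 40 min = 1 h 13 min.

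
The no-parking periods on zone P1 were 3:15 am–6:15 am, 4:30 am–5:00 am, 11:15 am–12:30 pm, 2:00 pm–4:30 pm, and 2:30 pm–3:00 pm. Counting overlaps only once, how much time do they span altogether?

Merged: 3:15 am–6:15 am, 11:15 am–12:30 pm, 2:00 pm–4:30 pm.
Lengths: 3 h + 1 h 15 min + 2 h 30 min = 6 h 45 min.

6 h 45 min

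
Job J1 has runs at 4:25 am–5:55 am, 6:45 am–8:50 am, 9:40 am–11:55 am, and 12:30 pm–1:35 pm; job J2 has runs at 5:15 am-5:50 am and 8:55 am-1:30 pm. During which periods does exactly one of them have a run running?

A but not B: 4:25 am-5:15 am, 5:50 am-5:55 am, 6:45 am-8:50 am, 1:30 pm-1:35 pm.
B but not A: 8:55 am-9:40 am, 11:55 am-12:30 pm.
Combining gives A △ B.

4:25 am-5:15 am, 5:50 am-5:55 am, 6:45 am-8:50 am, 8:55 am-9:40 am, 11:55 am-12:30 pm, 1:30 pm-1:35 pm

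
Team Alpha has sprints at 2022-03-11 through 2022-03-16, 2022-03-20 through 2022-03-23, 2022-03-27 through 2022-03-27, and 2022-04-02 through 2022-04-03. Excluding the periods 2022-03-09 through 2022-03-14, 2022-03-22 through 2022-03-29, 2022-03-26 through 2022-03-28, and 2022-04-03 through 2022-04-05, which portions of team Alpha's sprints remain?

2022-03-15 through 2022-03-16, 2022-03-20 through 2022-03-21, 2022-04-02 through 2022-04-02

B, merged: 2022-03-09 through 2022-03-14, 2022-03-22 through 2022-03-29, 2022-04-03 through 2022-04-05.
2022-03-11 through 2022-03-16 \ B = 2022-03-15 through 2022-03-16.
2022-03-20 through 2022-03-23 \ B = 2022-03-20 through 2022-03-21.
2022-03-27 through 2022-03-27: entirely removed.
2022-04-02 through 2022-04-03 \ B = 2022-04-02 through 2022-04-02.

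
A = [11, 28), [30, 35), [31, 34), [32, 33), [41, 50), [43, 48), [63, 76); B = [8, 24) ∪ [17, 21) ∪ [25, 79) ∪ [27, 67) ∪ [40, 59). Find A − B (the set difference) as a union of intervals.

[24, 25)

First set merges to [11, 28), [30, 35), [41, 50), [63, 76).
Second set merges to [8, 24), [25, 79).
[11, 28) minus B → [24, 25).
[30, 35): fully covered by B → removed.
[41, 50): fully covered by B → removed.
[63, 76): fully covered by B → removed.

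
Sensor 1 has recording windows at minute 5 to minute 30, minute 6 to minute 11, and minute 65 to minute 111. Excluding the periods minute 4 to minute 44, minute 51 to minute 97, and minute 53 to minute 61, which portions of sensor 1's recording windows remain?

minute 97 to minute 111

First set merges to minute 5 to minute 30, minute 65 to minute 111.
Second set merges to minute 4 to minute 44, minute 51 to minute 97.
minute 5 to minute 30: fully covered by B → removed.
minute 65 to minute 111 minus B → minute 97 to minute 111.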